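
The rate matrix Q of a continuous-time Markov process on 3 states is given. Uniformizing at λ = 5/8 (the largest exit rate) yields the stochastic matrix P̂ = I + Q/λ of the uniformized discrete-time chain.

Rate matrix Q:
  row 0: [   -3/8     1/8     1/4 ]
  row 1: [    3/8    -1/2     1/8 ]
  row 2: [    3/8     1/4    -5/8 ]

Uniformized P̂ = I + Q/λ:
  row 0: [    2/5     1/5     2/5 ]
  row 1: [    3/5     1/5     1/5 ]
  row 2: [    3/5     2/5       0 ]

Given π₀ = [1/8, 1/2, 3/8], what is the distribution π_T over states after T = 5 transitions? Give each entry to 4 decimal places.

t=0: π = [0.1250, 0.5000, 0.3750]
t=1: π = [0.5750, 0.2750, 0.1500]
t=2: π = [0.4850, 0.2300, 0.2850]
t=3: π = [0.5030, 0.2570, 0.2400]
t=4: π = [0.4994, 0.2480, 0.2526]
t=5: π = [0.5001, 0.2505, 0.2494]

π = [0.5001, 0.2505, 0.2494]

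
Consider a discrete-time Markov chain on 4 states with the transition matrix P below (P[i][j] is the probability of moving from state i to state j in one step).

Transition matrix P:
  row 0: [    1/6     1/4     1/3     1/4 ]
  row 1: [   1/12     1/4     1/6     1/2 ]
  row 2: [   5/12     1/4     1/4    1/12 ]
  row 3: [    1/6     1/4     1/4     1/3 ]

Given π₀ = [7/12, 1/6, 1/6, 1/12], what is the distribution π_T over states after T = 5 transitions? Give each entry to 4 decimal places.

t=0: π = [0.5833, 0.1667, 0.1667, 0.0833]
t=1: π = [0.1944, 0.2500, 0.2847, 0.2708]
t=2: π = [0.2170, 0.2500, 0.2454, 0.2876]
t=3: π = [0.2072, 0.2500, 0.2473, 0.2956]
t=4: π = [0.2076, 0.2500, 0.2464, 0.2959]
t=5: π = [0.2074, 0.2500, 0.2465, 0.2961]

π = [0.2074, 0.2500, 0.2465, 0.2961]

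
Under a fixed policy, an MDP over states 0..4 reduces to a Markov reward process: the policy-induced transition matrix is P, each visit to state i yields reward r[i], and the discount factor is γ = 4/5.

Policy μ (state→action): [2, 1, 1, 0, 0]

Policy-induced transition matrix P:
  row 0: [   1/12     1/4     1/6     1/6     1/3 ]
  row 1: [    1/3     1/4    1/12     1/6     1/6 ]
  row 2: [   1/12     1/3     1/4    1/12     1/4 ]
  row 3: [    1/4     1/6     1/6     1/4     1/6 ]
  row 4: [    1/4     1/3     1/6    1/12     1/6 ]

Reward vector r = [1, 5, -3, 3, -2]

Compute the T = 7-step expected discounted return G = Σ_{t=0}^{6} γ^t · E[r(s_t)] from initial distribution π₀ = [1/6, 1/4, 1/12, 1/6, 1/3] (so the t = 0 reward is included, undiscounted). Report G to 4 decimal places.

G = 4.2815

t=0: π = [0.1667, 0.2500, 0.0833, 0.1667, 0.3333], E[r] = 1.0000, γ^t·E[r] = 1.000000, running G = 1.000000
t=1: π = [0.2292, 0.2708, 0.1528, 0.1458, 0.2014], E[r] = 1.1597, γ^t·E[r] = 0.927778, running G = 1.927778
t=2: π = [0.2089, 0.2674, 0.1568, 0.1493, 0.2176], E[r] = 1.0880, γ^t·E[r] = 0.696296, running G = 2.624074
t=3: π = [0.2113, 0.2688, 0.1575, 0.1479, 0.2146], E[r] = 1.0974, γ^t·E[r] = 0.561852, running G = 3.185926
t=4: π = [0.2109, 0.2687, 0.1574, 0.1480, 0.2150], E[r] = 1.0961, γ^t·E[r] = 0.448960, running G = 3.634886
t=5: π = [0.2110, 0.2687, 0.1574, 0.1480, 0.2149], E[r] = 1.0963, γ^t·E[r] = 0.359251, running G = 3.994137
t=6: π = [0.2110, 0.2687, 0.1574, 0.1480, 0.2149], E[r] = 1.0963, γ^t·E[r] = 0.287392, running G = 4.281529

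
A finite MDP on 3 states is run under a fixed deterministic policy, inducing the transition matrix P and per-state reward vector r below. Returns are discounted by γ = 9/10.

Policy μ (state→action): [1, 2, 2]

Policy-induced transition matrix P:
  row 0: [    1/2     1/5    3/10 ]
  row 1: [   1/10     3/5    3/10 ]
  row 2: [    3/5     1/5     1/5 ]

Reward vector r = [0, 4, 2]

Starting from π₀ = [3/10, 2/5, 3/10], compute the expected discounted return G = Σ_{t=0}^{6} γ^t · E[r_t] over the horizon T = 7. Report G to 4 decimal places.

G = 10.2681

t=0: π = [0.3000, 0.4000, 0.3000], E[r] = 2.2000, γ^t·E[r] = 2.200000, running G = 2.200000
t=1: π = [0.3700, 0.3600, 0.2700], E[r] = 1.9800, γ^t·E[r] = 1.782000, running G = 3.982000
t=2: π = [0.3830, 0.3440, 0.2730], E[r] = 1.9220, γ^t·E[r] = 1.556820, running G = 5.538820
t=3: π = [0.3897, 0.3376, 0.2727], E[r] = 1.8958, γ^t·E[r] = 1.382038, running G = 6.920858
t=4: π = [0.3922, 0.3350, 0.2727], E[r] = 1.8856, γ^t·E[r] = 1.237155, running G = 8.158013
t=5: π = [0.3933, 0.3340, 0.2727], E[r] = 1.8815, γ^t·E[r] = 1.111018, running G = 9.269031
t=6: π = [0.3937, 0.3336, 0.2727], E[r] = 1.8799, γ^t·E[r] = 0.999045, running G = 10.268076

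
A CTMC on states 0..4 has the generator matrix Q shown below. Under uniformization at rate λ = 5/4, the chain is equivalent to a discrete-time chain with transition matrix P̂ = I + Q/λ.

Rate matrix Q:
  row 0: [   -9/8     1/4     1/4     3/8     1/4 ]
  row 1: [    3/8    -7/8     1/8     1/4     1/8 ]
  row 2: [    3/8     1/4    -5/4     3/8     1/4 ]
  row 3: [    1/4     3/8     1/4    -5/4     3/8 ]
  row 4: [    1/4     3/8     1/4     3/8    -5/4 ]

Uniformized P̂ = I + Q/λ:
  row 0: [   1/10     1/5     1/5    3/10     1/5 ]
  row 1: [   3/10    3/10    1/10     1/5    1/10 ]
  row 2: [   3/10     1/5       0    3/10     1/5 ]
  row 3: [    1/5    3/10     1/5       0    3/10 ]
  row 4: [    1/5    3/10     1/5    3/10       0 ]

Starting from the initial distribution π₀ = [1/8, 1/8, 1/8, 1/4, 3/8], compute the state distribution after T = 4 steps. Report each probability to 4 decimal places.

t=0: π = [0.1250, 0.1250, 0.1250, 0.2500, 0.3750]
t=1: π = [0.2125, 0.2750, 0.1625, 0.2125, 0.1375]
t=2: π = [0.2225, 0.2625, 0.1400, 0.2088, 0.1663]
t=3: π = [0.2180, 0.2638, 0.1458, 0.2111, 0.1614]
t=4: π = [0.2192, 0.2636, 0.1445, 0.2103, 0.1625]

π = [0.2192, 0.2636, 0.1445, 0.2103, 0.1625]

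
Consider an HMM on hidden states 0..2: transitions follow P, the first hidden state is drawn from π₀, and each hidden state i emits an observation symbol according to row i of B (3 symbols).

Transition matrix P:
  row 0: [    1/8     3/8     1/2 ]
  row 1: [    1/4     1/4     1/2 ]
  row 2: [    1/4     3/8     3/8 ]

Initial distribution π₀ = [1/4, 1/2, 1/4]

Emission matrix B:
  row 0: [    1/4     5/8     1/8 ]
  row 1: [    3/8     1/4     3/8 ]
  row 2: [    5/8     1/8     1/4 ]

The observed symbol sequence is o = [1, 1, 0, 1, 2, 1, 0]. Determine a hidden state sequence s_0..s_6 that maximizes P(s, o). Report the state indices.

t=0: δ = [1.562e-01, 1.250e-01, 3.125e-02]  (obs o_0=1)
t=1: δ = [1.953e-02, 1.465e-02, 9.766e-03]  ψ = [1, 0, 0]  (obs o_1=1)
t=2: δ = [9.155e-04, 2.747e-03, 6.104e-03]  ψ = [1, 0, 0]  (obs o_2=0)
t=3: δ = [9.537e-04, 5.722e-04, 2.861e-04]  ψ = [2, 2, 2]  (obs o_3=1)
t=4: δ = [1.788e-05, 1.341e-04, 1.192e-04]  ψ = [1, 0, 0]  (obs o_4=2)
t=5: δ = [2.095e-05, 1.118e-05, 8.382e-06]  ψ = [1, 2, 1]  (obs o_5=1)
t=6: δ = [6.985e-07, 2.947e-06, 6.548e-06]  ψ = [1, 0, 0]  (obs o_6=0)
backtrack: best end state = 2; path = [1, 0, 2, 0, 1, 0, 2]

path = [1, 0, 2, 0, 1, 0, 2]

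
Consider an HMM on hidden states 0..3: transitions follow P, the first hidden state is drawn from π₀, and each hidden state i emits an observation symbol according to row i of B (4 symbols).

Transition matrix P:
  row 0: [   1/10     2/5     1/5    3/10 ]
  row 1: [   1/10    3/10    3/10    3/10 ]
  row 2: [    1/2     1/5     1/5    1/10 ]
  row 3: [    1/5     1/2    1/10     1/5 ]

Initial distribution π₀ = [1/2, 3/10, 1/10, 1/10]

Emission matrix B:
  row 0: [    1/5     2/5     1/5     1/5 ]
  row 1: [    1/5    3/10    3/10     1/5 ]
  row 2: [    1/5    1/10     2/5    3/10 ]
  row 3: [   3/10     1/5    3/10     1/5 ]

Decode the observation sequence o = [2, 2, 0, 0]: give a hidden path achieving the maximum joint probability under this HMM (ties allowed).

path = [0, 1, 3, 1]

t=0: δ = [1.000e-01, 9.000e-02, 4.000e-02, 3.000e-02]  (obs o_0=2)
t=1: δ = [4.000e-03, 1.200e-02, 1.080e-02, 9.000e-03]  ψ = [2, 0, 1, 0]  (obs o_1=2)
t=2: δ = [1.080e-03, 9.000e-04, 7.200e-04, 1.080e-03]  ψ = [2, 3, 1, 1]  (obs o_2=0)
t=3: δ = [7.200e-05, 1.080e-04, 5.400e-05, 9.720e-05]  ψ = [2, 3, 1, 0]  (obs o_3=0)
backtrack: best end state = 1; path = [0, 1, 3, 1]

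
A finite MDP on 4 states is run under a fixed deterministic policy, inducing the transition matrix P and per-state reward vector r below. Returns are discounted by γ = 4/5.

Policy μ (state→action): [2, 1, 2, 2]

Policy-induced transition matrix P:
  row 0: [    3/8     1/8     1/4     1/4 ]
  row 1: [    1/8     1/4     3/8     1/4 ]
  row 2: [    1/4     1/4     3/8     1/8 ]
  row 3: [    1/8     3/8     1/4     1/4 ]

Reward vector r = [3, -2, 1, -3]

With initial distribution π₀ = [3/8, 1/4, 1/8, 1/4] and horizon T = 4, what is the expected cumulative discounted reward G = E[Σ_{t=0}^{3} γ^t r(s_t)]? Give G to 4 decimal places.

t=0: π = [0.3750, 0.2500, 0.1250, 0.2500], E[r] = 0.0000, γ^t·E[r] = 0.000000, running G = 0.000000
t=1: π = [0.2344, 0.2344, 0.2969, 0.2344], E[r] = -0.1719, γ^t·E[r] = -0.137500, running G = -0.137500
t=2: π = [0.2207, 0.2500, 0.3164, 0.2129], E[r] = -0.1602, γ^t·E[r] = -0.102500, running G = -0.240000
t=3: π = [0.2197, 0.2490, 0.3208, 0.2104], E[r] = -0.1494, γ^t·E[r] = -0.076500, running G = -0.316500

G = -0.3165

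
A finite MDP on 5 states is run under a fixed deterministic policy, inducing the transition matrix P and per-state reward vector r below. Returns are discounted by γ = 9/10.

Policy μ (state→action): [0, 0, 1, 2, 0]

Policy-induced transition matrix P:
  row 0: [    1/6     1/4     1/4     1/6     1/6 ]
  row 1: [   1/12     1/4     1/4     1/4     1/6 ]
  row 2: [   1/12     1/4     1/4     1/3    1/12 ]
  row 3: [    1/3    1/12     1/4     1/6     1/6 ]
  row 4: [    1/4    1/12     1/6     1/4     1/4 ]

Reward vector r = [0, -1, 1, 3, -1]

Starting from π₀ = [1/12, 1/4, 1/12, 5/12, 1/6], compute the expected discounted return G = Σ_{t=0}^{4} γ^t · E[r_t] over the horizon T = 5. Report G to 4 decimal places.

G = 2.7195

t=0: π = [0.0833, 0.2500, 0.0833, 0.4167, 0.1667], E[r] = 0.9167, γ^t·E[r] = 0.916667, running G = 0.916667
t=1: π = [0.2222, 0.1528, 0.2361, 0.2153, 0.1736], E[r] = 0.5556, γ^t·E[r] = 0.500000, running G = 1.416667
t=2: π = [0.1846, 0.1852, 0.2355, 0.2332, 0.1615], E[r] = 0.5885, γ^t·E[r] = 0.476719, running G = 1.893385
t=3: π = [0.1839, 0.1842, 0.2365, 0.2348, 0.1605], E[r] = 0.5963, γ^t·E[r] = 0.434672, running G = 2.328057
t=4: π = [0.1841, 0.1841, 0.2366, 0.2348, 0.1603], E[r] = 0.5966, γ^t·E[r] = 0.391450, running G = 2.719507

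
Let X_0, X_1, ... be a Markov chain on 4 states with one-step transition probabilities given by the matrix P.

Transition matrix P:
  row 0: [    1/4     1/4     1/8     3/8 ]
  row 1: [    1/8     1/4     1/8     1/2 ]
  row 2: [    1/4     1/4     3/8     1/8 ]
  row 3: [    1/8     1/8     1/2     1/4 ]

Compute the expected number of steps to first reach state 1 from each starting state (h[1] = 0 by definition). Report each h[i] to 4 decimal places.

h = [4.6154, 0.0000, 4.4615, 5.0769]

First-step conditioning: h[1] = 0; for i ≠ 1, h[i] = 1 + Σ_k P[i][k]·h[k].
  h[0] = 1 + 1/4·h[0] + 1/8·h[2] + 3/8·h[3]
  h[2] = 1 + 1/4·h[0] + 3/8·h[2] + 1/8·h[3]
  h[3] = 1 + 1/8·h[0] + 1/2·h[2] + 1/4·h[3]
Solving the 3×3 linear system over states ≠ 1 gives exactly h = [60/13, 0, 58/13, 66/13] (h[1] = 0 is the target).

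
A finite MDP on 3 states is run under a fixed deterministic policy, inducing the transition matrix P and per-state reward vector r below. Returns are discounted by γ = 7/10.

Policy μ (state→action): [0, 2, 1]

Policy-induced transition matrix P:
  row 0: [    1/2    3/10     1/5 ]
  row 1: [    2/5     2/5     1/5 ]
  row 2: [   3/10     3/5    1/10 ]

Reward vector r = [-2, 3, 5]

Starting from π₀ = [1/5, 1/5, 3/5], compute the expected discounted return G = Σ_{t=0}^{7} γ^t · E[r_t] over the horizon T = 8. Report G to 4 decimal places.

t=0: π = [0.2000, 0.2000, 0.6000], E[r] = 3.2000, γ^t·E[r] = 3.200000, running G = 3.200000
t=1: π = [0.3600, 0.5000, 0.1400], E[r] = 1.4800, γ^t·E[r] = 1.036000, running G = 4.236000
t=2: π = [0.4220, 0.3920, 0.1860], E[r] = 1.2620, γ^t·E[r] = 0.618380, running G = 4.854380
t=3: π = [0.4236, 0.3950, 0.1814], E[r] = 1.2448, γ^t·E[r] = 0.426966, running G = 5.281346
t=4: π = [0.4242, 0.3939, 0.1819], E[r] = 1.2426, γ^t·E[r] = 0.298353, running G = 5.579699
t=5: π = [0.4242, 0.3940, 0.1818], E[r] = 1.2424, γ^t·E[r] = 0.208818, running G = 5.788518
t=6: π = [0.4242, 0.3939, 0.1818], E[r] = 1.2424, γ^t·E[r] = 0.146170, running G = 5.934688
t=7: π = [0.4242, 0.3939, 0.1818], E[r] = 1.2424, γ^t·E[r] = 0.102319, running G = 6.037007

G = 6.0370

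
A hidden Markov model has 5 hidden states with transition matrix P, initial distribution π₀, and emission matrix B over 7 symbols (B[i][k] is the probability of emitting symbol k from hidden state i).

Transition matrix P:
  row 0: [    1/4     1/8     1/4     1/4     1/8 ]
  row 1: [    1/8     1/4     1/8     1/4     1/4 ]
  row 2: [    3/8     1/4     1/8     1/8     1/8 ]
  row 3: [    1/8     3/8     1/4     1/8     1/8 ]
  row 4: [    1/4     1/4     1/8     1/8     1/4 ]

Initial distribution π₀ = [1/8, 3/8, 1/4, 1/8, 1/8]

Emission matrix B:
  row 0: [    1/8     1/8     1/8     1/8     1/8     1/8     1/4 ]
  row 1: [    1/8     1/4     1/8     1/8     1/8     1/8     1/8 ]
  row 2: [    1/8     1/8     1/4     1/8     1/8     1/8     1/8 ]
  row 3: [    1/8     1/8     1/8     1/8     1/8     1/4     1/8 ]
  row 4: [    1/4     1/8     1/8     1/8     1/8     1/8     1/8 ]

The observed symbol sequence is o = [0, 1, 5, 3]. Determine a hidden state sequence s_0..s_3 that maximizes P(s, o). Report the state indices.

t=0: δ = [1.562e-02, 4.688e-02, 3.125e-02, 1.562e-02, 3.125e-02]  (obs o_0=0)
t=1: δ = [1.465e-03, 2.930e-03, 7.324e-04, 1.465e-03, 1.465e-03]  ψ = [2, 1, 1, 1, 1]  (obs o_1=1)
t=2: δ = [4.578e-05, 9.155e-05, 4.578e-05, 1.831e-04, 9.155e-05]  ψ = [0, 1, 0, 1, 1]  (obs o_2=5)
t=3: δ = [2.861e-06, 8.583e-06, 5.722e-06, 2.861e-06, 2.861e-06]  ψ = [3, 3, 3, 1, 1]  (obs o_3=3)
backtrack: best end state = 1; path = [1, 1, 3, 1]

path = [1, 1, 3, 1]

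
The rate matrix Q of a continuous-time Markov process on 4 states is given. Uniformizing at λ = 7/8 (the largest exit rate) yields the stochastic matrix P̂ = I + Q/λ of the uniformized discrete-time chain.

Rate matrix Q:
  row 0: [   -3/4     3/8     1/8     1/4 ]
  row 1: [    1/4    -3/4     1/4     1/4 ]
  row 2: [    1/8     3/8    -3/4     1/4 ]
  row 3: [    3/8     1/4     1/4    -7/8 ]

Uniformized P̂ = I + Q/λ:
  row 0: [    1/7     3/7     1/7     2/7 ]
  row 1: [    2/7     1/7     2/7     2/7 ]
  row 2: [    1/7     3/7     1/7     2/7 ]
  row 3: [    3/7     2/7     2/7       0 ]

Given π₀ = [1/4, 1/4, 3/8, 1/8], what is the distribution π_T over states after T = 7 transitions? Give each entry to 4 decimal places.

t=0: π = [0.2500, 0.2500, 0.3750, 0.1250]
t=1: π = [0.2143, 0.3393, 0.1964, 0.2500]
t=2: π = [0.2628, 0.2959, 0.2270, 0.2143]
t=3: π = [0.2464, 0.3134, 0.2157, 0.2245]
t=4: π = [0.2518, 0.3070, 0.2197, 0.2216]
t=5: π = [0.2500, 0.3092, 0.2184, 0.2224]
t=6: π = [0.2506, 0.3085, 0.2188, 0.2222]
t=7: π = [0.2504, 0.3087, 0.2187, 0.2222]

π = [0.2504, 0.3087, 0.2187, 0.2222]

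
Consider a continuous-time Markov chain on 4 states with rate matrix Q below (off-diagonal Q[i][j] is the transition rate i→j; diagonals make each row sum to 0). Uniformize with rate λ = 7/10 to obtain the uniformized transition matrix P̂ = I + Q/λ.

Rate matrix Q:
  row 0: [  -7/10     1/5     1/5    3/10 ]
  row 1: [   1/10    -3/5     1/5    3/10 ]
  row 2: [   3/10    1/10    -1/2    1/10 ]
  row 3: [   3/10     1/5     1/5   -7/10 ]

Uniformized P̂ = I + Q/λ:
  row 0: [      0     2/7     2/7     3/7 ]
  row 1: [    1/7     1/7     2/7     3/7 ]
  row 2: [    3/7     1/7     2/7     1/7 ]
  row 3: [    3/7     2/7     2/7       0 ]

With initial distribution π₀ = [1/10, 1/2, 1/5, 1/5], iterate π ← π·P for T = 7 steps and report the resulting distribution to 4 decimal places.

t=0: π = [0.1000, 0.5000, 0.2000, 0.2000]
t=1: π = [0.2429, 0.1857, 0.2857, 0.2857]
t=2: π = [0.2714, 0.2184, 0.2857, 0.2245]
t=3: π = [0.2499, 0.2137, 0.2857, 0.2507]
t=4: π = [0.2604, 0.2144, 0.2857, 0.2395]
t=5: π = [0.2557, 0.2143, 0.2857, 0.2443]
t=6: π = [0.2578, 0.2143, 0.2857, 0.2422]
t=7: π = [0.2569, 0.2143, 0.2857, 0.2431]

π = [0.2569, 0.2143, 0.2857, 0.2431]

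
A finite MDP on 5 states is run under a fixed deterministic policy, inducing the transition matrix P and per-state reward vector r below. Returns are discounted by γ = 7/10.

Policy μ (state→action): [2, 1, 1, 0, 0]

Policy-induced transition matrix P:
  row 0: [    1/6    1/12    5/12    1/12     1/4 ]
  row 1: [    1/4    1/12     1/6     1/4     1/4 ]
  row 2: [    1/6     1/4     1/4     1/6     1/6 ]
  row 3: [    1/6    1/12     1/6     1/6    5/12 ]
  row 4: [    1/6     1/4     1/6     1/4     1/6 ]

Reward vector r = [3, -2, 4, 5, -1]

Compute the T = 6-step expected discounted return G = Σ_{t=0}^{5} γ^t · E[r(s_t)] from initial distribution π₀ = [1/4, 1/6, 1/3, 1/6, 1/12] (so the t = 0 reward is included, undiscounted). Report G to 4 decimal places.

t=0: π = [0.2500, 0.1667, 0.3333, 0.1667, 0.0833], E[r] = 2.5000, γ^t·E[r] = 2.500000, running G = 2.500000
t=1: π = [0.1806, 0.1528, 0.2569, 0.1667, 0.2431], E[r] = 1.8542, γ^t·E[r] = 1.297917, running G = 3.797917
t=2: π = [0.1794, 0.1667, 0.2332, 0.1846, 0.2361], E[r] = 1.8247, γ^t·E[r] = 0.894080, running G = 4.691997
t=3: π = [0.1806, 0.1616, 0.2310, 0.1853, 0.2417], E[r] = 1.8271, γ^t·E[r] = 0.626700, running G = 5.318696
t=4: π = [0.1801, 0.1621, 0.2311, 0.1852, 0.2415], E[r] = 1.8250, γ^t·E[r] = 0.438183, running G = 5.756879
t=5: π = [0.1802, 0.1621, 0.2310, 0.1853, 0.2415], E[r] = 1.8251, γ^t·E[r] = 0.306746, running G = 6.063625

G = 6.0636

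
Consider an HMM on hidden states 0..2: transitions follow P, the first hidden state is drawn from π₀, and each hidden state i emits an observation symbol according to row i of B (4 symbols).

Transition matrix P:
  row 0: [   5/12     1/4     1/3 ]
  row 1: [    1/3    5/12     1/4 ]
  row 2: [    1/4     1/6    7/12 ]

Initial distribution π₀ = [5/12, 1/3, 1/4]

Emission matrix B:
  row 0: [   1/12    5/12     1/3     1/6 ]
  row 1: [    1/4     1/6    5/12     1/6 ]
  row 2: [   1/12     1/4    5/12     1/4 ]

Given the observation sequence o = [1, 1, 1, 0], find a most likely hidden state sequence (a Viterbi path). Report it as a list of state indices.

t=0: δ = [1.736e-01, 5.556e-02, 6.250e-02]  (obs o_0=1)
t=1: δ = [3.014e-02, 7.234e-03, 1.447e-02]  ψ = [0, 0, 0]  (obs o_1=1)
t=2: δ = [5.233e-03, 1.256e-03, 2.512e-03]  ψ = [0, 0, 0]  (obs o_2=1)
t=3: δ = [1.817e-04, 3.270e-04, 1.454e-04]  ψ = [0, 0, 0]  (obs o_3=0)
backtrack: best end state = 1; path = [0, 0, 0, 1]

path = [0, 0, 0, 1]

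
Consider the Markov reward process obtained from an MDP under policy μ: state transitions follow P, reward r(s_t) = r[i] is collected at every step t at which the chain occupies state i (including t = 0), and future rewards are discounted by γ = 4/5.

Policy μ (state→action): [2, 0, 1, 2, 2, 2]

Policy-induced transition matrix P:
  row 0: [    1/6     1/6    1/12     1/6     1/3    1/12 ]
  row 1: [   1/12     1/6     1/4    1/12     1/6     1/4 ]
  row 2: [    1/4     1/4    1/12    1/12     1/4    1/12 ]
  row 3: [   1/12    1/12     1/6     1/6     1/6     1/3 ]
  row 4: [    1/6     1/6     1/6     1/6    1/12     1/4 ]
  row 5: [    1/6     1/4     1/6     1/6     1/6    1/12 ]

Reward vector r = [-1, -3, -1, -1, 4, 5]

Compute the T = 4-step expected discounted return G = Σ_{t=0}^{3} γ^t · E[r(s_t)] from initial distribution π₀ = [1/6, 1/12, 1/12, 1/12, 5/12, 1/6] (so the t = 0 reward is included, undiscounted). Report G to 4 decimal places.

G = 3.1634

t=0: π = [0.1667, 0.0833, 0.0833, 0.0833, 0.4167, 0.1667], E[r] = 1.9167, γ^t·E[r] = 1.916667, running G = 1.916667
t=1: π = [0.1597, 0.1806, 0.1528, 0.1528, 0.1667, 0.1875], E[r] = 0.5972, γ^t·E[r] = 0.477778, running G = 2.394444
t=2: π = [0.1516, 0.1823, 0.1557, 0.1389, 0.1921, 0.1794], E[r] = 0.6725, γ^t·E[r] = 0.430370, running G = 2.824815
t=3: π = [0.1529, 0.1830, 0.1563, 0.1385, 0.1889, 0.1805], E[r] = 0.6612, γ^t·E[r] = 0.338543, running G = 3.163358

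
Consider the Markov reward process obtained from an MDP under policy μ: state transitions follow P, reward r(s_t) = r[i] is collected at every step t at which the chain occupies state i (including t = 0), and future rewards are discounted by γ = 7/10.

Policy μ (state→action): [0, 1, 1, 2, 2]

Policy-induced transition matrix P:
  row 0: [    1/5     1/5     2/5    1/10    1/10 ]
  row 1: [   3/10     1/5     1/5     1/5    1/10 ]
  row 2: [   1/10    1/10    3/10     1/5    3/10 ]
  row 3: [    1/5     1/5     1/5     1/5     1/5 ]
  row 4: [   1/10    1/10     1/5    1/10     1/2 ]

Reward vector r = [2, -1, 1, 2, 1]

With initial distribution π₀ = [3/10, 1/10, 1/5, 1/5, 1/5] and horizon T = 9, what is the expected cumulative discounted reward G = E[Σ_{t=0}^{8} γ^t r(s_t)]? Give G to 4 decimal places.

G = 3.5367

t=0: π = [0.3000, 0.1000, 0.2000, 0.2000, 0.2000], E[r] = 1.3000, γ^t·E[r] = 1.300000, running G = 1.300000
t=1: π = [0.1700, 0.1600, 0.2800, 0.1500, 0.2400], E[r] = 1.0000, γ^t·E[r] = 0.700000, running G = 2.000000
t=2: π = [0.1640, 0.1480, 0.2620, 0.1590, 0.2670], E[r] = 1.0270, γ^t·E[r] = 0.503230, running G = 2.503230
t=3: π = [0.1619, 0.1471, 0.2590, 0.1569, 0.2751], E[r] = 1.0246, γ^t·E[r] = 0.351438, running G = 2.854668
t=4: π = [0.1613, 0.1466, 0.2583, 0.1563, 0.2775], E[r] = 1.0244, γ^t·E[r] = 0.245963, running G = 3.100631
t=5: π = [0.1611, 0.1464, 0.2581, 0.1561, 0.2783], E[r] = 1.0244, γ^t·E[r] = 0.172164, running G = 3.272795
t=6: π = [0.1610, 0.1464, 0.2580, 0.1561, 0.2785], E[r] = 1.0243, γ^t·E[r] = 0.120513, running G = 3.393308
t=7: π = [0.1610, 0.1463, 0.2580, 0.1560, 0.2786], E[r] = 1.0243, γ^t·E[r] = 0.084359, running G = 3.477666
t=8: π = [0.1610, 0.1463, 0.2580, 0.1560, 0.2787], E[r] = 1.0243, γ^t·E[r] = 0.059051, running G = 3.536717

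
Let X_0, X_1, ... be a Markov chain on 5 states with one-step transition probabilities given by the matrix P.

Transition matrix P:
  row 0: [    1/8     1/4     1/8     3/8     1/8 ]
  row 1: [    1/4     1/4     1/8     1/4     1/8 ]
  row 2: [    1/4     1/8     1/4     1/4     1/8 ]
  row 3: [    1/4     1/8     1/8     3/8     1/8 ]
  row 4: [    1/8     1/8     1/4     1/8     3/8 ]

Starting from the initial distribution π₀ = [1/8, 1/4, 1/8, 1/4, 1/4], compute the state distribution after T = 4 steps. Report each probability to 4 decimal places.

π = [0.2036, 0.1719, 0.1670, 0.2906, 0.1670]

t=0: π = [0.1250, 0.2500, 0.1250, 0.2500, 0.2500]
t=1: π = [0.2031, 0.1719, 0.1719, 0.2656, 0.1875]
t=2: π = [0.2012, 0.1719, 0.1699, 0.2852, 0.1719]
t=3: π = [0.2034, 0.1716, 0.1677, 0.2893, 0.1680]
t=4: π = [0.2036, 0.1719, 0.1670, 0.2906, 0.1670]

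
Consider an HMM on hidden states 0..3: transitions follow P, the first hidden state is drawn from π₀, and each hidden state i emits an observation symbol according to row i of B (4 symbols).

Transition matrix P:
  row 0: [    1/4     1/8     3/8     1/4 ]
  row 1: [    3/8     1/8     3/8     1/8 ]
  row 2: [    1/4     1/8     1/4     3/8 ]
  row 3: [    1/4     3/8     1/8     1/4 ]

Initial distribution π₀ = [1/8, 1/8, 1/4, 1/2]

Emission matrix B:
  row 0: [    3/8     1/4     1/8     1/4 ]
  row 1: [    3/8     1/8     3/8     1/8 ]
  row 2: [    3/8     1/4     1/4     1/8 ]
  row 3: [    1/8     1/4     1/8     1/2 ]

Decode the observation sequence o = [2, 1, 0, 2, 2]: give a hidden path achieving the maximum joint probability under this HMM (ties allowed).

path = [2, 3, 1, 2, 2]

t=0: δ = [1.562e-02, 4.688e-02, 6.250e-02, 6.250e-02]  (obs o_0=2)
t=1: δ = [4.395e-03, 2.930e-03, 4.395e-03, 5.859e-03]  ψ = [1, 3, 1, 2]  (obs o_1=1)
t=2: δ = [5.493e-04, 8.240e-04, 6.180e-04, 2.060e-04]  ψ = [3, 3, 0, 2]  (obs o_2=0)
t=3: δ = [3.862e-05, 3.862e-05, 7.725e-05, 2.897e-05]  ψ = [1, 1, 1, 2]  (obs o_3=2)
t=4: δ = [2.414e-06, 4.074e-06, 4.828e-06, 3.621e-06]  ψ = [2, 3, 2, 2]  (obs o_4=2)
backtrack: best end state = 2; path = [2, 3, 1, 2, 2]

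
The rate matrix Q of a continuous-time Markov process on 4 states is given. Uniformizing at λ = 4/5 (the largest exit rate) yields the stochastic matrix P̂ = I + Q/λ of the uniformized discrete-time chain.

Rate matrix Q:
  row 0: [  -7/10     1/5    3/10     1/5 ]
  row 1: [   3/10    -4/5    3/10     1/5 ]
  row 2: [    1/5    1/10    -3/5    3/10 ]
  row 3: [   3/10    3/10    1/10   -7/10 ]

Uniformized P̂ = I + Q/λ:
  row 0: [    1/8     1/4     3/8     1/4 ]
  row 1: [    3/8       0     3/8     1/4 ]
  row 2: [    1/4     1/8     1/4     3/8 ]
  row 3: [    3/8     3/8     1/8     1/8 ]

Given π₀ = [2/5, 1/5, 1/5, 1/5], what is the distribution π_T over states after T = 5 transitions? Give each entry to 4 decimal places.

t=0: π = [0.4000, 0.2000, 0.2000, 0.2000]
t=1: π = [0.2500, 0.2000, 0.3000, 0.2500]
t=2: π = [0.2750, 0.1938, 0.2750, 0.2563]
t=3: π = [0.2719, 0.1992, 0.2766, 0.2523]
t=4: π = [0.2725, 0.1972, 0.2773, 0.2530]
t=5: π = [0.2722, 0.1977, 0.2771, 0.2530]

π = [0.2722, 0.1977, 0.2771, 0.2530]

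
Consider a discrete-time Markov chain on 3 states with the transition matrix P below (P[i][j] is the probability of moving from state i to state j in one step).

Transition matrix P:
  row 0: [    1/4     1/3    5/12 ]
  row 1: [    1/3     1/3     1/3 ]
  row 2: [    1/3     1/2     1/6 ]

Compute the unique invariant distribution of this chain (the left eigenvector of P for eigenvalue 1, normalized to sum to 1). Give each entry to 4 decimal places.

π = [0.3077, 0.3846, 0.3077]

Balance equations π_j = Σ_i π_i·P[i][j]:
  π_0 = 1/4·π_0 + 1/3·π_1 + 1/3·π_2
  π_1 = 1/3·π_0 + 1/3·π_1 + 1/2·π_2
  normalize: π_0 + π_1 + π_2 = 1
Solving the linear system gives exactly π = [4/13, 5/13, 4/13].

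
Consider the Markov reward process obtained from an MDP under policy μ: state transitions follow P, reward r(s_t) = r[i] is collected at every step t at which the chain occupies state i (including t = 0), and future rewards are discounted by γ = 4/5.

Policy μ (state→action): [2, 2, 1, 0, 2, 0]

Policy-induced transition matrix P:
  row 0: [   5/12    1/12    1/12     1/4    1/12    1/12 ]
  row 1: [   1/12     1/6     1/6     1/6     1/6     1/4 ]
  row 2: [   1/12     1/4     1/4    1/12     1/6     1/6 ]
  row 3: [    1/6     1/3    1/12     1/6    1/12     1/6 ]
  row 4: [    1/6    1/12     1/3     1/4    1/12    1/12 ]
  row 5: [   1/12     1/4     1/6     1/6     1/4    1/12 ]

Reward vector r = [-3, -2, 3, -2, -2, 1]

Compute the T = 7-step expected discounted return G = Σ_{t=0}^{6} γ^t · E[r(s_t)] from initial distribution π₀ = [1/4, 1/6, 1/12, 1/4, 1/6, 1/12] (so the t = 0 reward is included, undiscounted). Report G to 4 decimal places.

t=0: π = [0.2500, 0.1667, 0.0833, 0.2500, 0.1667, 0.0833], E[r] = -1.5833, γ^t·E[r] = -1.583333, running G = -1.583333
t=1: π = [0.2014, 0.1875, 0.1597, 0.1944, 0.1181, 0.1389], E[r] = -0.9861, γ^t·E[r] = -0.788889, running G = -2.372222
t=2: π = [0.1765, 0.1973, 0.1667, 0.1800, 0.1354, 0.1441], E[r] = -0.9109, γ^t·E[r] = -0.582963, running G = -2.955185
t=3: π = [0.1685, 0.1966, 0.1734, 0.1788, 0.1377, 0.1451], E[r] = -0.8660, γ^t·E[r] = -0.443407, running G = -3.398593
t=4: π = [0.1659, 0.1975, 0.1751, 0.1777, 0.1384, 0.1454], E[r] = -0.8539, γ^t·E[r] = -0.349747, running G = -3.748339
t=5: π = [0.1650, 0.1977, 0.1757, 0.1774, 0.1386, 0.1457], E[r] = -0.8496, γ^t·E[r] = -0.278384, running G = -4.026723
t=6: π = [0.1647, 0.1977, 0.1759, 0.1773, 0.1387, 0.1457], E[r] = -0.8482, γ^t·E[r] = -0.222338, running G = -4.249061

G = -4.2491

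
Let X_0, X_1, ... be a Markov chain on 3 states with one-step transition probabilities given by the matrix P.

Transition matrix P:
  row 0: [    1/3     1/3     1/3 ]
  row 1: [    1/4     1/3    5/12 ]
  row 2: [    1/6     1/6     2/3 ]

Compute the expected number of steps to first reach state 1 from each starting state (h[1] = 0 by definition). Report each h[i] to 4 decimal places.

First-step conditioning: h[1] = 0; for i ≠ 1, h[i] = 1 + Σ_k P[i][k]·h[k].
  h[0] = 1 + 1/3·h[0] + 1/3·h[2]
  h[2] = 1 + 1/6·h[0] + 2/3·h[2]
Solving the 2×2 linear system over states ≠ 1 gives exactly h = [4, 0, 5] (h[1] = 0 is the target).

h = [4.0000, 0.0000, 5.0000]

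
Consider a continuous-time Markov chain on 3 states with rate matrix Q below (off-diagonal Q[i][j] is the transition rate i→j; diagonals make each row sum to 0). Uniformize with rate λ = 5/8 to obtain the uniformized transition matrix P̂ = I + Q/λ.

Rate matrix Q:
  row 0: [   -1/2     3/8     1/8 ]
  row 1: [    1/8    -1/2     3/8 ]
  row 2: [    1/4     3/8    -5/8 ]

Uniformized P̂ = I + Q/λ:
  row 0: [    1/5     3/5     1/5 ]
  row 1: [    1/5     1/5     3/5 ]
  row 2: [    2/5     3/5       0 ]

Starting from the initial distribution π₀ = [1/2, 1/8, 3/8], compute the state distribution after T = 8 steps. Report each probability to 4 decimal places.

t=0: π = [0.5000, 0.1250, 0.3750]
t=1: π = [0.2750, 0.5500, 0.1750]
t=2: π = [0.2350, 0.3800, 0.3850]
t=3: π = [0.2770, 0.4480, 0.2750]
t=4: π = [0.2550, 0.4208, 0.3242]
t=5: π = [0.2648, 0.4317, 0.3035]
t=6: π = [0.2607, 0.4273, 0.3120]
t=7: π = [0.2624, 0.4291, 0.3085]
t=8: π = [0.2617, 0.4284, 0.3099]

π = [0.2617, 0.4284, 0.3099]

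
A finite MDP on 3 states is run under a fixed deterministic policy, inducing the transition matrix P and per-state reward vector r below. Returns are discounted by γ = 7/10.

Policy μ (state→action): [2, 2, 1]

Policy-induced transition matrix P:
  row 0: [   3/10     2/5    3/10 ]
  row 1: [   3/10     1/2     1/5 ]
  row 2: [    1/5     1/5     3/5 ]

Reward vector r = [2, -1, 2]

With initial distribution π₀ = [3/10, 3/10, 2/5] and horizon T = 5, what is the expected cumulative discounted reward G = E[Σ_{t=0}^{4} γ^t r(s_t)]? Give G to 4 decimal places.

G = 2.7573

t=0: π = [0.3000, 0.3000, 0.4000], E[r] = 1.1000, γ^t·E[r] = 1.100000, running G = 1.100000
t=1: π = [0.2600, 0.3500, 0.3900], E[r] = 0.9500, γ^t·E[r] = 0.665000, running G = 1.765000
t=2: π = [0.2610, 0.3570, 0.3820], E[r] = 0.9290, γ^t·E[r] = 0.455210, running G = 2.220210
t=3: π = [0.2618, 0.3593, 0.3789], E[r] = 0.9221, γ^t·E[r] = 0.316280, running G = 2.536490
t=4: π = [0.2621, 0.3602, 0.3777], E[r] = 0.9196, γ^t·E[r] = 0.220784, running G = 2.757274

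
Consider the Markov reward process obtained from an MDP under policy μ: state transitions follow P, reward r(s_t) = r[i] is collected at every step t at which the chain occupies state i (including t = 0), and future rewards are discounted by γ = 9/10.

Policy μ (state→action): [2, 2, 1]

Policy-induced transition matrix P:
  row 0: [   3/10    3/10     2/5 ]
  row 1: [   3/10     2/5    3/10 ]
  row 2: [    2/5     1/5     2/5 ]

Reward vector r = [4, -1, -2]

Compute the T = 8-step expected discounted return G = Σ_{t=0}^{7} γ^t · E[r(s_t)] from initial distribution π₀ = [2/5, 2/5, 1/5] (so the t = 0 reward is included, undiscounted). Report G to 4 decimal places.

G = 2.2071

t=0: π = [0.4000, 0.4000, 0.2000], E[r] = 0.8000, γ^t·E[r] = 0.800000, running G = 0.800000
t=1: π = [0.3200, 0.3200, 0.3600], E[r] = 0.2400, γ^t·E[r] = 0.216000, running G = 1.016000
t=2: π = [0.3360, 0.2960, 0.3680], E[r] = 0.3120, γ^t·E[r] = 0.252720, running G = 1.268720
t=3: π = [0.3368, 0.2928, 0.3704], E[r] = 0.3136, γ^t·E[r] = 0.228614, running G = 1.497334
t=4: π = [0.3370, 0.2922, 0.3707], E[r] = 0.3145, γ^t·E[r] = 0.206330, running G = 1.703665
t=5: π = [0.3371, 0.2922, 0.3708], E[r] = 0.3146, γ^t·E[r] = 0.185759, running G = 1.889423
t=6: π = [0.3371, 0.2921, 0.3708], E[r] = 0.3146, γ^t·E[r] = 0.167193, running G = 2.056616
t=7: π = [0.3371, 0.2921, 0.3708], E[r] = 0.3146, γ^t·E[r] = 0.150475, running G = 2.207092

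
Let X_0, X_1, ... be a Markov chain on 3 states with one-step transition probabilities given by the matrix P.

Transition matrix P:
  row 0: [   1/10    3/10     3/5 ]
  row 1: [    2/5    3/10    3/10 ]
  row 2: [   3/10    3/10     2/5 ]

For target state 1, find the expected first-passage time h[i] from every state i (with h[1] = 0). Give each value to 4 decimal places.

h = [3.3333, 0.0000, 3.3333]

First-step conditioning: h[1] = 0; for i ≠ 1, h[i] = 1 + Σ_k P[i][k]·h[k].
  h[0] = 1 + 1/10·h[0] + 3/5·h[2]
  h[2] = 1 + 3/10·h[0] + 2/5·h[2]
Solving the 2×2 linear system over states ≠ 1 gives exactly h = [10/3, 0, 10/3] (h[1] = 0 is the target).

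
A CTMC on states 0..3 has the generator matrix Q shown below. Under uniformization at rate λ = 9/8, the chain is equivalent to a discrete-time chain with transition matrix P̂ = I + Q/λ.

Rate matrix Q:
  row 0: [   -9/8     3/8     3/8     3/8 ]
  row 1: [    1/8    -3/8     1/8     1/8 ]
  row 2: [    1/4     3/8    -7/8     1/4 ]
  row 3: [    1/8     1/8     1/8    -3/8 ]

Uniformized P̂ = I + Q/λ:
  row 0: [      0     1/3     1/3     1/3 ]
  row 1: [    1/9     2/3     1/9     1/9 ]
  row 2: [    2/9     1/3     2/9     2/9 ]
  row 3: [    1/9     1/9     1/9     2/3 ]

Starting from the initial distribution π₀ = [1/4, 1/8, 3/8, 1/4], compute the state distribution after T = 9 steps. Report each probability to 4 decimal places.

π = [0.1154, 0.3844, 0.1538, 0.3464]

t=0: π = [0.2500, 0.1250, 0.3750, 0.2500]
t=1: π = [0.1250, 0.3194, 0.2083, 0.3472]
t=2: π = [0.1204, 0.3627, 0.1620, 0.3549]
t=3: π = [0.1157, 0.3753, 0.1559, 0.3531]
t=4: π = [0.1156, 0.3800, 0.1541, 0.3503]
t=5: π = [0.1154, 0.3822, 0.1539, 0.3485]
t=6: π = [0.1154, 0.3833, 0.1539, 0.3475]
t=7: π = [0.1154, 0.3839, 0.1538, 0.3469]
t=8: π = [0.1154, 0.3842, 0.1538, 0.3466]
t=9: π = [0.1154, 0.3844, 0.1538, 0.3464]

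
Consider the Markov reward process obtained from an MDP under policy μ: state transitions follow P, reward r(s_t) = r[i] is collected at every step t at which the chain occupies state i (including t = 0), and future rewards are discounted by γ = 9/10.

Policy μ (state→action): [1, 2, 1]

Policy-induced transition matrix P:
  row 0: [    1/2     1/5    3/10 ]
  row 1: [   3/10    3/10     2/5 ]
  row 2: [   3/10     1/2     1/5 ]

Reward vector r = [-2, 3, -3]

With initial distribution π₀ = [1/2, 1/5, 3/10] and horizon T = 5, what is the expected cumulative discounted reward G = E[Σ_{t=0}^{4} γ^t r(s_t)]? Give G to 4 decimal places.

G = -3.4972

t=0: π = [0.5000, 0.2000, 0.3000], E[r] = -1.3000, γ^t·E[r] = -1.300000, running G = -1.300000
t=1: π = [0.4000, 0.3100, 0.2900], E[r] = -0.7400, γ^t·E[r] = -0.666000, running G = -1.966000
t=2: π = [0.3800, 0.3180, 0.3020], E[r] = -0.7120, γ^t·E[r] = -0.576720, running G = -2.542720
t=3: π = [0.3760, 0.3224, 0.3016], E[r] = -0.6896, γ^t·E[r] = -0.502718, running G = -3.045438
t=4: π = [0.3752, 0.3227, 0.3021], E[r] = -0.6885, γ^t·E[r] = -0.451712, running G = -3.497150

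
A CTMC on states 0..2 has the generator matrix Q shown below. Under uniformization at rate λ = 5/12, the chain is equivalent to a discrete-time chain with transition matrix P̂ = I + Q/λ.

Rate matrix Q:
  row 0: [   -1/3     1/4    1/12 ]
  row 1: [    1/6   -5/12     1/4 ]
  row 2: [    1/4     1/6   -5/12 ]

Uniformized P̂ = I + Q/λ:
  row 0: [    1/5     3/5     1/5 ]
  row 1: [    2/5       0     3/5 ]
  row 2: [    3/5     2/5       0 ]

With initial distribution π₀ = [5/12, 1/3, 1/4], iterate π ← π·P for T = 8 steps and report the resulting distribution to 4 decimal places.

t=0: π = [0.4167, 0.3333, 0.2500]
t=1: π = [0.3667, 0.3500, 0.2833]
t=2: π = [0.3833, 0.3333, 0.2833]
t=3: π = [0.3800, 0.3433, 0.2767]
t=4: π = [0.3793, 0.3387, 0.2820]
t=5: π = [0.3805, 0.3404, 0.2791]
t=6: π = [0.3797, 0.3399, 0.2803]
t=7: π = [0.3801, 0.3400, 0.2799]
t=8: π = [0.3800, 0.3400, 0.2800]

π = [0.3800, 0.3400, 0.2800]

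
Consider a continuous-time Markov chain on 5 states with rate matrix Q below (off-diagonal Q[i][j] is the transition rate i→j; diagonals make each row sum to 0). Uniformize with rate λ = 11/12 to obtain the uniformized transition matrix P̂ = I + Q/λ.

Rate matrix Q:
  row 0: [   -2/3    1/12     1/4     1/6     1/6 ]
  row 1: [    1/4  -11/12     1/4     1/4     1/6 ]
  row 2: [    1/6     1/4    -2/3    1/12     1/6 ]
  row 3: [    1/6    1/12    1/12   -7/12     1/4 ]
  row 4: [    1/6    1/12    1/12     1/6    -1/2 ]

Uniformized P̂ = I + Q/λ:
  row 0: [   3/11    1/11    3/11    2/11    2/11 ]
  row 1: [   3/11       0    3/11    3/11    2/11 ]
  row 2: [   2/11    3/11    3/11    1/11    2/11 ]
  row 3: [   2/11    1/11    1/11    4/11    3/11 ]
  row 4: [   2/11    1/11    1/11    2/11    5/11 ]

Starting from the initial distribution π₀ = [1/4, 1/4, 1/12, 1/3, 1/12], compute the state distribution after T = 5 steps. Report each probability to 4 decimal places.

t=0: π = [0.2500, 0.2500, 0.0833, 0.3333, 0.0833]
t=1: π = [0.2273, 0.0833, 0.1970, 0.2576, 0.2348]
t=2: π = [0.2101, 0.1191, 0.1832, 0.2183, 0.2693]
t=3: π = [0.2117, 0.1134, 0.1841, 0.2157, 0.2751]
t=4: π = [0.2114, 0.1141, 0.1835, 0.2146, 0.2765]
t=5: π = [0.2114, 0.1139, 0.1834, 0.2145, 0.2767]

π = [0.2114, 0.1139, 0.1834, 0.2145, 0.2767]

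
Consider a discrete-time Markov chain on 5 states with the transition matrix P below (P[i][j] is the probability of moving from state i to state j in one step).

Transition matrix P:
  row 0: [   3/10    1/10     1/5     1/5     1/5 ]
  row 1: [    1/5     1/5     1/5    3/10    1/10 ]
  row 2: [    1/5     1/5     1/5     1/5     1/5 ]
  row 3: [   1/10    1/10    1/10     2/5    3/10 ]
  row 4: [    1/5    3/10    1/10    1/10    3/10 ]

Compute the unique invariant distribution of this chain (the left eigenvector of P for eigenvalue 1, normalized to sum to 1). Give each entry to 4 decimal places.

π = [0.1951, 0.1791, 0.1527, 0.2437, 0.2294]

Balance equations π_j = Σ_i π_i·P[i][j]:
  π_0 = 3/10·π_0 + 1/5·π_1 + 1/5·π_2 + 1/10·π_3 + 1/5·π_4
  π_1 = 1/10·π_0 + 1/5·π_1 + 1/5·π_2 + 1/10·π_3 + 3/10·π_4
  π_2 = 1/5·π_0 + 1/5·π_1 + 1/5·π_2 + 1/10·π_3 + 1/10·π_4
  π_3 = 1/5·π_0 + 3/10·π_1 + 1/5·π_2 + 2/5·π_3 + 1/10·π_4
  normalize: π_0 + π_1 + π_2 + π_3 + π_4 = 1
Solving the linear system gives exactly π = [1310/6713, 1202/6713, 1025/6713, 1636/6713, 220/959].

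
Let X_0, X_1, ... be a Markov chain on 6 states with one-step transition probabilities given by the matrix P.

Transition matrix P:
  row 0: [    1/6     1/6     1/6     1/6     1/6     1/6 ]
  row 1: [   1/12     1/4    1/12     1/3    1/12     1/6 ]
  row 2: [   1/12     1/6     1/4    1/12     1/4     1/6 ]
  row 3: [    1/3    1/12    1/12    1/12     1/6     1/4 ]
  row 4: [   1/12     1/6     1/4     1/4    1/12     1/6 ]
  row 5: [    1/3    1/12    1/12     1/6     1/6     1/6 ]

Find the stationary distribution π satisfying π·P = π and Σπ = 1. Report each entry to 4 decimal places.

π = [0.1887, 0.1492, 0.1496, 0.1771, 0.1539, 0.1814]

Balance equations π_j = Σ_i π_i·P[i][j]:
  π_0 = 1/6·π_0 + 1/12·π_1 + 1/12·π_2 + 1/3·π_3 + 1/12·π_4 + 1/3·π_5
  π_1 = 1/6·π_0 + 1/4·π_1 + 1/6·π_2 + 1/12·π_3 + 1/6·π_4 + 1/12·π_5
  π_2 = 1/6·π_0 + 1/12·π_1 + 1/4·π_2 + 1/12·π_3 + 1/4·π_4 + 1/12·π_5
  π_3 = 1/6·π_0 + 1/3·π_1 + 1/12·π_2 + 1/12·π_3 + 1/4·π_4 + 1/6·π_5
  π_4 = 1/6·π_0 + 1/12·π_1 + 1/4·π_2 + 1/6·π_3 + 1/12·π_4 + 1/6·π_5
  normalize: π_0 + π_1 + π_2 + π_3 + π_4 + π_5 = 1
Solving the linear system gives exactly π = [1783/9449, 1410/9449, 1414/9449, 1978/11167, 1454/9449, 2026/11167].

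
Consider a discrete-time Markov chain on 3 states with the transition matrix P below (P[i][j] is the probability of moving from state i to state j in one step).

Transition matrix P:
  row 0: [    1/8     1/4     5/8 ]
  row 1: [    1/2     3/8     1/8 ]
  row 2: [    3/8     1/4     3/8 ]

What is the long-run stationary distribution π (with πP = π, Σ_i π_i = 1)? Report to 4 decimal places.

Balance equations π_j = Σ_i π_i·P[i][j]:
  π_0 = 1/8·π_0 + 1/2·π_1 + 3/8·π_2
  π_1 = 1/4·π_0 + 3/8·π_1 + 1/4·π_2
  normalize: π_0 + π_1 + π_2 = 1
Solving the linear system gives exactly π = [23/70, 2/7, 27/70].

π = [0.3286, 0.2857, 0.3857]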